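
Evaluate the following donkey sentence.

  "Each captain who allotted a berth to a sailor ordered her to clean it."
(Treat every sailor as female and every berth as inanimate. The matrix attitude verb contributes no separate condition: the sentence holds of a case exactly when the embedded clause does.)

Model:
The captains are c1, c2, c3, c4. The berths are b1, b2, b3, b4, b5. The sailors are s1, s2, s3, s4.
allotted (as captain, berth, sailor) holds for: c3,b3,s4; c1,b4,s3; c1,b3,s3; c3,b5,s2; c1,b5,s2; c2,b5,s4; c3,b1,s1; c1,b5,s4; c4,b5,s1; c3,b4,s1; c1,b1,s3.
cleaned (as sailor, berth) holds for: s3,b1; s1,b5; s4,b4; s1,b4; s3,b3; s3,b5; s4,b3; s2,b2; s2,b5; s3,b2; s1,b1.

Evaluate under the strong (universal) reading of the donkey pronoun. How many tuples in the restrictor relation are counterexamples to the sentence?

3

"her" takes "a sailor" as antecedent and "it" takes "a berth"; both are donkey pronouns co-varying with the restrictor.
Strong reading: for every (c,b,s) with allotted(c,b,s), cleaned(s,b).
Restrictor triples: (c1,b1,s3)→cleaned(s3,b1) ✓  (c1,b3,s3)→cleaned(s3,b3) ✓  (c1,b4,s3)→cleaned(s3,b4) ✗  (c1,b5,s2)→cleaned(s2,b5) ✓  (c1,b5,s4)→cleaned(s4,b5) ✗  (c2,b5,s4)→cleaned(s4,b5) ✗  (c3,b1,s1)→cleaned(s1,b1) ✓  (c3,b3,s4)→cleaned(s4,b3) ✓  (c3,b4,s1)→cleaned(s1,b4) ✓  (c3,b5,s2)→cleaned(s2,b5) ✓  (c4,b5,s1)→cleaned(s1,b5) ✓
Counterexamples (restrictor triples failing the scope): 3.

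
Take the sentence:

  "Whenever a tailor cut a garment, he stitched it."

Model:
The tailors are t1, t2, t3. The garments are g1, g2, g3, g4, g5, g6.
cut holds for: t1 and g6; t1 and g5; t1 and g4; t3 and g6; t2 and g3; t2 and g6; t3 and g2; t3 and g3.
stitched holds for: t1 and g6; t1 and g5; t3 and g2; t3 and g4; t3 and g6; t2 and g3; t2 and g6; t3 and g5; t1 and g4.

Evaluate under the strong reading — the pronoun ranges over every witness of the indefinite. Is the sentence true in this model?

False

"it" takes "a garment" as antecedent — a donkey pronoun bound across the clause boundary.
Strong reading: for every (t,g) with cut(t,g), stitched(t,g).
Restrictor pairs: (t1,g4) ✓  (t1,g5) ✓  (t1,g6) ✓  (t2,g3) ✓  (t2,g6) ✓  (t3,g2) ✓  (t3,g3) ✗  (t3,g6) ✓
Counterexample: (t3,g3) is in cut but fails the scope.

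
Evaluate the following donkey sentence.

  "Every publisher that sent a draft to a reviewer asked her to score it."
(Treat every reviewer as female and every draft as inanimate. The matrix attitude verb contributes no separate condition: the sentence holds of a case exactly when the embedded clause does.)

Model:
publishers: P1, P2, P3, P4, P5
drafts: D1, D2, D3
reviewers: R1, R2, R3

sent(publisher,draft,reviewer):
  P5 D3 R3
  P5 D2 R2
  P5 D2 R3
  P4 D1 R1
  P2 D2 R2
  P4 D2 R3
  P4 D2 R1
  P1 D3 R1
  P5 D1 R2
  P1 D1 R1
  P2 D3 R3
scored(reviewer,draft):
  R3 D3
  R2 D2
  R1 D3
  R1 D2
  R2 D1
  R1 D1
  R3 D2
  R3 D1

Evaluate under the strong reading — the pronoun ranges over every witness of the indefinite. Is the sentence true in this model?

"her" takes "a reviewer" as antecedent and "it" takes "a draft"; both are donkey pronouns co-varying with the restrictor.
Strong reading: for every (p,d,r) with sent(p,d,r), scored(r,d).
Restrictor triples: (P1,D1,R1)→scored(R1,D1) ✓  (P1,D3,R1)→scored(R1,D3) ✓  (P2,D2,R2)→scored(R2,D2) ✓  (P2,D3,R3)→scored(R3,D3) ✓  (P4,D1,R1)→scored(R1,D1) ✓  (P4,D2,R1)→scored(R1,D2) ✓  (P4,D2,R3)→scored(R3,D2) ✓  (P5,D1,R2)→scored(R2,D1) ✓  (P5,D2,R2)→scored(R2,D2) ✓  (P5,D2,R3)→scored(R3,D2) ✓  (P5,D3,R3)→scored(R3,D3) ✓
Every restrictor triple satisfies the scope.

True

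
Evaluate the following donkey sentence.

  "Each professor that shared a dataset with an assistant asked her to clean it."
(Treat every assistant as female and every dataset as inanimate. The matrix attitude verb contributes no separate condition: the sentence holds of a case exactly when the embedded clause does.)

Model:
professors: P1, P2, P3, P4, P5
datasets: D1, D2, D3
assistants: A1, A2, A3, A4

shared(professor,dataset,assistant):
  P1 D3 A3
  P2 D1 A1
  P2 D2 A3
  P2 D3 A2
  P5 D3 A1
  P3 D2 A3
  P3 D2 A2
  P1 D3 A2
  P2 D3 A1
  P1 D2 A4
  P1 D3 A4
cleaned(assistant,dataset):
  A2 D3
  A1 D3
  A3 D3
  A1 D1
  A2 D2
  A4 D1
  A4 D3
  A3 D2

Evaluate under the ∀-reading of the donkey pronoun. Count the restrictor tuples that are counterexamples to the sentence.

1

"her" takes "an assistant" as antecedent and "it" takes "a dataset"; both are donkey pronouns co-varying with the restrictor.
Strong reading: for every (p,d,a) with shared(p,d,a), cleaned(a,d).
Restrictor triples: (P1,D2,A4)→cleaned(A4,D2) ✗  (P1,D3,A2)→cleaned(A2,D3) ✓  (P1,D3,A3)→cleaned(A3,D3) ✓  (P1,D3,A4)→cleaned(A4,D3) ✓  (P2,D1,A1)→cleaned(A1,D1) ✓  (P2,D2,A3)→cleaned(A3,D2) ✓  (P2,D3,A1)→cleaned(A1,D3) ✓  (P2,D3,A2)→cleaned(A2,D3) ✓  (P3,D2,A2)→cleaned(A2,D2) ✓  (P3,D2,A3)→cleaned(A3,D2) ✓  (P5,D3,A1)→cleaned(A1,D3) ✓
Counterexamples (restrictor triples failing the scope): 1.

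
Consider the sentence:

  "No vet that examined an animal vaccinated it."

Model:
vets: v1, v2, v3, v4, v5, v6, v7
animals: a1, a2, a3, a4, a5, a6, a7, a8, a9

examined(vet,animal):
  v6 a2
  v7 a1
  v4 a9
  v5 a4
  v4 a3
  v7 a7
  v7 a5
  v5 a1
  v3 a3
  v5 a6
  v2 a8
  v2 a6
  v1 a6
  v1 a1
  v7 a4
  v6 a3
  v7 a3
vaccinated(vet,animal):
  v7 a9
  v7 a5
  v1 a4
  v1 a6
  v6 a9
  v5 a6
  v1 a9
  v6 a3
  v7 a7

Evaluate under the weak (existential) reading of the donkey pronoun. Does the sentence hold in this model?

"it" takes "an animal" as antecedent — a donkey pronoun bound across the clause boundary.
Truth condition: for no (v,a) with examined(v,a) does vaccinated(v,a) hold.
Restrictor pairs — does the scope hold? (v1,a1):fails  (v1,a6):holds  (v2,a6):fails  (v2,a8):fails  (v3,a3):fails  (v4,a3):fails  (v4,a9):fails  (v5,a1):fails  (v5,a4):fails  (v5,a6):holds  (v6,a2):fails  (v6,a3):holds  (v7,a1):fails  (v7,a3):fails  (v7,a4):fails  (v7,a5):holds  (v7,a7):holds
Scope holds for 5 pair(s), so the sentence is false.

False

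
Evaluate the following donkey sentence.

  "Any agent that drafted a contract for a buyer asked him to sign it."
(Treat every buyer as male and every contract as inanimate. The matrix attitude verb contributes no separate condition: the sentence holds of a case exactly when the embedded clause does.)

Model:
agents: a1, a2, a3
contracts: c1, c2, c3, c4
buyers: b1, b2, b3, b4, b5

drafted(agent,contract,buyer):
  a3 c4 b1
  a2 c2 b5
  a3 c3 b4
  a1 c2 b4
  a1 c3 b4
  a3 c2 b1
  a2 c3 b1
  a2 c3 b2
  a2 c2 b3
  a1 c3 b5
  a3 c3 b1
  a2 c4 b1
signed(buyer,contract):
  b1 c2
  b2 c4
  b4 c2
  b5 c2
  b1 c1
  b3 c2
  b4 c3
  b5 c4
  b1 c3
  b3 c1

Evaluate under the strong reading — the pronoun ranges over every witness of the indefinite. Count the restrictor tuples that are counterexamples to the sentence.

4

"him" takes "a buyer" as antecedent and "it" takes "a contract"; both are donkey pronouns co-varying with the restrictor.
Strong reading: for every (a,c,b) with drafted(a,c,b), signed(b,c).
Restrictor triples: (a1,c2,b4)→signed(b4,c2) ✓  (a1,c3,b4)→signed(b4,c3) ✓  (a1,c3,b5)→signed(b5,c3) ✗  (a2,c2,b3)→signed(b3,c2) ✓  (a2,c2,b5)→signed(b5,c2) ✓  (a2,c3,b1)→signed(b1,c3) ✓  (a2,c3,b2)→signed(b2,c3) ✗  (a2,c4,b1)→signed(b1,c4) ✗  (a3,c2,b1)→signed(b1,c2) ✓  (a3,c3,b1)→signed(b1,c3) ✓  (a3,c3,b4)→signed(b4,c3) ✓  (a3,c4,b1)→signed(b1,c4) ✗
Counterexamples (restrictor triples failing the scope): 4.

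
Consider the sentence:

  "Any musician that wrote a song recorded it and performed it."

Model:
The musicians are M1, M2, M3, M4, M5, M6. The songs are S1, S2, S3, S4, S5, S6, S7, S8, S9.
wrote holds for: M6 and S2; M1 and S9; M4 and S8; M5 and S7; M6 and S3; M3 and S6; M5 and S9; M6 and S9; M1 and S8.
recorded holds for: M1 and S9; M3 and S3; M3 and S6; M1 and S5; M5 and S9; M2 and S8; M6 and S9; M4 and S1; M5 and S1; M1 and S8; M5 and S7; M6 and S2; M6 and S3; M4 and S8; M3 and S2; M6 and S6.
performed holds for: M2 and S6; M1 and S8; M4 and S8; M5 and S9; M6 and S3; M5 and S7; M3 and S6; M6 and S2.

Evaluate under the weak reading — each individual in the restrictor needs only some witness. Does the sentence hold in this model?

"it" takes "a song" as antecedent — a donkey pronoun bound across the clause boundary.
Weak reading: every musician m with some wrote-song has at least one wrote-song s such that recorded(m,s) ∧ performed(m,s).
Per musician: M1:✓  M3:✓  M4:✓  M5:✓  M6:✓
Every musician in the restrictor has a witness.

True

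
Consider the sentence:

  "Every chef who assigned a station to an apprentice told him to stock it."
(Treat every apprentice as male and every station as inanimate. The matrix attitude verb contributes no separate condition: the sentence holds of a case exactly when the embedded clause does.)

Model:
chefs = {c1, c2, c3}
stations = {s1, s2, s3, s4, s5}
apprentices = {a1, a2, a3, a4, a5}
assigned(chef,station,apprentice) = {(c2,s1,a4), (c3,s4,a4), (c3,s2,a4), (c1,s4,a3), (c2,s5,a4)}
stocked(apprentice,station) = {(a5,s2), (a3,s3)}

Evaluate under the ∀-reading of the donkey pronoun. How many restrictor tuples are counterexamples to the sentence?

5

"him" takes "an apprentice" as antecedent and "it" takes "a station"; both are donkey pronouns co-varying with the restrictor.
Strong reading: for every (c,s,a) with assigned(c,s,a), stocked(a,s).
Restrictor triples: (c1,s4,a3)→stocked(a3,s4) ✗  (c2,s1,a4)→stocked(a4,s1) ✗  (c2,s5,a4)→stocked(a4,s5) ✗  (c3,s2,a4)→stocked(a4,s2) ✗  (c3,s4,a4)→stocked(a4,s4) ✗
Counterexamples (restrictor triples failing the scope): 5.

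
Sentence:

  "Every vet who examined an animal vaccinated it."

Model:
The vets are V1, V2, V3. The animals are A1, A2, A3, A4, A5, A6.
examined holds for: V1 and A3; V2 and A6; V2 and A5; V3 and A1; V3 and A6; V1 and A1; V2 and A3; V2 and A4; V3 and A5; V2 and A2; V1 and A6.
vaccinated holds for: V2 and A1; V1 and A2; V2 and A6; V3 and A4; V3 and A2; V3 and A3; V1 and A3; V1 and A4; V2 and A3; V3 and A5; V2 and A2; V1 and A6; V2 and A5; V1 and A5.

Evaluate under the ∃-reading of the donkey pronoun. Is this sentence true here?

"it" takes "an animal" as antecedent — a donkey pronoun bound across the clause boundary.
Weak reading: every vet v with some examined-animal has at least one examined-animal a such that vaccinated(v,a).
Per vet: V1:✓  V2:✓  V3:✓
Every vet in the restrictor has a witness.

True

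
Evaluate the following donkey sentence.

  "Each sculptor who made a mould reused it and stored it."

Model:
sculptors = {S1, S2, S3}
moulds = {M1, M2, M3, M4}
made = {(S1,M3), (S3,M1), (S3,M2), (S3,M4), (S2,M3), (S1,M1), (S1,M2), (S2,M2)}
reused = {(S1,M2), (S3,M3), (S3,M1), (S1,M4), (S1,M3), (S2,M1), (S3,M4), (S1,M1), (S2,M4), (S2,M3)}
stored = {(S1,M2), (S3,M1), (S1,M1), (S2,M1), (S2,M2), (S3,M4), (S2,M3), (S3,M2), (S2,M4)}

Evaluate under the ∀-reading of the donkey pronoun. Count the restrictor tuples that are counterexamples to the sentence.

"it" takes "a mould" as antecedent — a donkey pronoun bound across the clause boundary.
Strong reading: for every (s,m) with made(s,m), reused(s,m) ∧ stored(s,m).
Restrictor pairs: (S1,M1) ✓  (S1,M2) ✓  (S1,M3) ✗  (S2,M2) ✗  (S2,M3) ✓  (S3,M1) ✓  (S3,M2) ✗  (S3,M4) ✓
Counterexamples (restrictor pairs failing the scope): 3.

3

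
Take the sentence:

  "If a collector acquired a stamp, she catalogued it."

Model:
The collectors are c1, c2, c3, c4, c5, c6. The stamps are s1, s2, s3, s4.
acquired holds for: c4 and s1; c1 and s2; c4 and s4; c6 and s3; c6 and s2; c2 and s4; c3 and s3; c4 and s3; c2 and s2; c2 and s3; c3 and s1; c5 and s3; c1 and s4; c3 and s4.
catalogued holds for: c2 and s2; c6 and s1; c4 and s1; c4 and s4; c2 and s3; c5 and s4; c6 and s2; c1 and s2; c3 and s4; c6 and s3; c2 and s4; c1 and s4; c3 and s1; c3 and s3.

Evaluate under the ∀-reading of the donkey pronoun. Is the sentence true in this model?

"it" takes "a stamp" as antecedent — a donkey pronoun bound across the clause boundary.
Strong reading: for every (c,s) with acquired(c,s), catalogued(c,s).
Restrictor pairs: (c1,s2) ✓  (c1,s4) ✓  (c2,s2) ✓  (c2,s3) ✓  (c2,s4) ✓  (c3,s1) ✓  (c3,s3) ✓  (c3,s4) ✓  (c4,s1) ✓  (c4,s3) ✗  (c4,s4) ✓  (c5,s3) ✗  (c6,s2) ✓  (c6,s3) ✓
Counterexample: (c4,s3) is in acquired but fails the scope.

False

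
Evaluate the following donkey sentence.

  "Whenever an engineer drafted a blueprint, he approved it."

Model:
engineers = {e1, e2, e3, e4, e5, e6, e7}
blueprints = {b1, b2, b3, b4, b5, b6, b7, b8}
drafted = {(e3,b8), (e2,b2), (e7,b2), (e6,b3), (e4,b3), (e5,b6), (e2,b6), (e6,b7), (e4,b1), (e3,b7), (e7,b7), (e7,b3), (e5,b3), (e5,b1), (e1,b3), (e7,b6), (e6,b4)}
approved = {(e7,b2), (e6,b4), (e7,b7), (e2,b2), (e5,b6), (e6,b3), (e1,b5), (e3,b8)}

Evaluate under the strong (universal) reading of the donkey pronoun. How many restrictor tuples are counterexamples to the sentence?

"it" takes "a blueprint" as antecedent — a donkey pronoun bound across the clause boundary.
Strong reading: for every (e,b) with drafted(e,b), approved(e,b).
Restrictor pairs: (e1,b3) ✗  (e2,b2) ✓  (e2,b6) ✗  (e3,b7) ✗  (e3,b8) ✓  (e4,b1) ✗  (e4,b3) ✗  (e5,b1) ✗  (e5,b3) ✗  (e5,b6) ✓  (e6,b3) ✓  (e6,b4) ✓  (e6,b7) ✗  (e7,b2) ✓  (e7,b3) ✗  (e7,b6) ✗  (e7,b7) ✓
Counterexamples (restrictor pairs failing the scope): 10.

10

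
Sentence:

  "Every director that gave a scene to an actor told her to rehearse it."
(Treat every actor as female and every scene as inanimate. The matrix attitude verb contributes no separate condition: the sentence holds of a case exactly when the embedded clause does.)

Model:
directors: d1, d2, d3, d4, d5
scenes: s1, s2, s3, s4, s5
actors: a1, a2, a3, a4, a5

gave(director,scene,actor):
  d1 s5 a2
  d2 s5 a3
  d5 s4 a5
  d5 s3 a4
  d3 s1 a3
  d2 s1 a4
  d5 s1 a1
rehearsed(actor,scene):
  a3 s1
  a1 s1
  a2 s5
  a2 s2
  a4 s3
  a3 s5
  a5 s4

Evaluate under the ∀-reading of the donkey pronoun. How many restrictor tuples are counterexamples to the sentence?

1

"her" takes "an actor" as antecedent and "it" takes "a scene"; both are donkey pronouns co-varying with the restrictor.
Strong reading: for every (d,s,a) with gave(d,s,a), rehearsed(a,s).
Restrictor triples: (d1,s5,a2)→rehearsed(a2,s5) ✓  (d2,s1,a4)→rehearsed(a4,s1) ✗  (d2,s5,a3)→rehearsed(a3,s5) ✓  (d3,s1,a3)→rehearsed(a3,s1) ✓  (d5,s1,a1)→rehearsed(a1,s1) ✓  (d5,s3,a4)→rehearsed(a4,s3) ✓  (d5,s4,a5)→rehearsed(a5,s4) ✓
Counterexamples (restrictor triples failing the scope): 1.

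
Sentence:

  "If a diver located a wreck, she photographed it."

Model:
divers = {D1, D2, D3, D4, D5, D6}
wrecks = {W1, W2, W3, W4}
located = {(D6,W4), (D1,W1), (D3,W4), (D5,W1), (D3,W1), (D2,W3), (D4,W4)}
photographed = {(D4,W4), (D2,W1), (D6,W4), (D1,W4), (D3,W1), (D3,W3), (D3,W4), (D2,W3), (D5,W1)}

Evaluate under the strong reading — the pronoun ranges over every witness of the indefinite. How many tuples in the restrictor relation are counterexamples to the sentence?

"it" takes "a wreck" as antecedent — a donkey pronoun bound across the clause boundary.
Strong reading: for every (d,w) with located(d,w), photographed(d,w).
Restrictor pairs: (D1,W1) ✗  (D2,W3) ✓  (D3,W1) ✓  (D3,W4) ✓  (D4,W4) ✓  (D5,W1) ✓  (D6,W4) ✓
Counterexamples (restrictor pairs failing the scope): 1.

1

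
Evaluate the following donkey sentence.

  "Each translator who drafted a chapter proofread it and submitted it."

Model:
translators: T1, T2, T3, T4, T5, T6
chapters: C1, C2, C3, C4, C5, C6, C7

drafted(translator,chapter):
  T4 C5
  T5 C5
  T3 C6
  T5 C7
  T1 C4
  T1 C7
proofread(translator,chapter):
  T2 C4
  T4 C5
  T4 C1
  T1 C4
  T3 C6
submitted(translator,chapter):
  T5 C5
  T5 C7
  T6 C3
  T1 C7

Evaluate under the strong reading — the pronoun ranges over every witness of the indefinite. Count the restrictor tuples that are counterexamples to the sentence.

6

"it" takes "a chapter" as antecedent — a donkey pronoun bound across the clause boundary.
Strong reading: for every (t,c) with drafted(t,c), proofread(t,c) ∧ submitted(t,c).
Restrictor pairs: (T1,C4) ✗  (T1,C7) ✗  (T3,C6) ✗  (T4,C5) ✗  (T5,C5) ✗  (T5,C7) ✗
Counterexamples (restrictor pairs failing the scope): 6.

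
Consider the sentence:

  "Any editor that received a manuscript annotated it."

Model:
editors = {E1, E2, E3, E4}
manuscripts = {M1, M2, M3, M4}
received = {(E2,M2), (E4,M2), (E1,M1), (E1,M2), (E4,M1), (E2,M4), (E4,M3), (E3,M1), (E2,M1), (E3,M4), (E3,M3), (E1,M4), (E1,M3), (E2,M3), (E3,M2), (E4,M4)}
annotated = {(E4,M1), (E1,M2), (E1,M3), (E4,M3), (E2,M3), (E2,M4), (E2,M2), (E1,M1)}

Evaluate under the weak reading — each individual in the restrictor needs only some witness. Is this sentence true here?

False

"it" takes "a manuscript" as antecedent — a donkey pronoun bound across the clause boundary.
Weak reading: every editor e with some received-manuscript has at least one received-manuscript m such that annotated(e,m).
Per editor: E1:✓  E2:✓  E3:✗  E4:✓
E3 has no witness among its received-manuscripts.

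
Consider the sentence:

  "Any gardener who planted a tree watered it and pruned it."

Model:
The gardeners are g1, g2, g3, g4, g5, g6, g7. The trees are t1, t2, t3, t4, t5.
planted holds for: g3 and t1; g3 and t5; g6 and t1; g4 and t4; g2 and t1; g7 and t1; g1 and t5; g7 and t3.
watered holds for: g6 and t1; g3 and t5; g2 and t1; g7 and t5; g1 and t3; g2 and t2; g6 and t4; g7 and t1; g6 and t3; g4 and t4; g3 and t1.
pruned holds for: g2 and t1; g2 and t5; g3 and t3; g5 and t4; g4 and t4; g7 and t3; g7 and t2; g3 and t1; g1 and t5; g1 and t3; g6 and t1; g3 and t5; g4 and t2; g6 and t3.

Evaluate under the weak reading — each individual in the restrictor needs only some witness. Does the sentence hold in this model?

False

"it" takes "a tree" as antecedent — a donkey pronoun bound across the clause boundary.
Weak reading: every gardener g with some planted-tree has at least one planted-tree t such that watered(g,t) ∧ pruned(g,t).
Per gardener: g1:✗  g2:✓  g3:✓  g4:✓  g6:✓  g7:✗
g1 has no witness among its planted-trees.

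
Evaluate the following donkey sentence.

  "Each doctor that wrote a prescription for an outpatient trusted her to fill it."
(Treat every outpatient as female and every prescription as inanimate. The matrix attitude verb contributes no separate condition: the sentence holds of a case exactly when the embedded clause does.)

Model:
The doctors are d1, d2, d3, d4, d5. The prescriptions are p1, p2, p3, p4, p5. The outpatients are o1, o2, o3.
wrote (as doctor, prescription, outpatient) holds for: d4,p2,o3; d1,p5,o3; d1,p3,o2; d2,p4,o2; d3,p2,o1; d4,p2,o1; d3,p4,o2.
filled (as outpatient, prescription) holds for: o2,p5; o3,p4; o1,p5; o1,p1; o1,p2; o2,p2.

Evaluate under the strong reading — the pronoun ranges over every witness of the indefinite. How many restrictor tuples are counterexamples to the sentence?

"her" takes "an outpatient" as antecedent and "it" takes "a prescription"; both are donkey pronouns co-varying with the restrictor.
Strong reading: for every (d,p,o) with wrote(d,p,o), filled(o,p).
Restrictor triples: (d1,p3,o2)→filled(o2,p3) ✗  (d1,p5,o3)→filled(o3,p5) ✗  (d2,p4,o2)→filled(o2,p4) ✗  (d3,p2,o1)→filled(o1,p2) ✓  (d3,p4,o2)→filled(o2,p4) ✗  (d4,p2,o1)→filled(o1,p2) ✓  (d4,p2,o3)→filled(o3,p2) ✗
Counterexamples (restrictor triples failing the scope): 5.

5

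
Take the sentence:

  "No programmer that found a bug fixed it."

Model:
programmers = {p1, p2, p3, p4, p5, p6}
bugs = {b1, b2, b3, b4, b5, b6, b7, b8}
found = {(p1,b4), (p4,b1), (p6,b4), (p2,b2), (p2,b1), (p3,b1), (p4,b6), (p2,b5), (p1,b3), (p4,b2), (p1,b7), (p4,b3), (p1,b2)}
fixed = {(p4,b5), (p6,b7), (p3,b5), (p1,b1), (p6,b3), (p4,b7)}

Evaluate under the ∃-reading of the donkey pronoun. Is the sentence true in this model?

True

"it" takes "a bug" as antecedent — a donkey pronoun bound across the clause boundary.
Truth condition: for no (p,b) with found(p,b) does fixed(p,b) hold.
Restrictor pairs — does the scope hold? (p1,b2):fails  (p1,b3):fails  (p1,b4):fails  (p1,b7):fails  (p2,b1):fails  (p2,b2):fails  (p2,b5):fails  (p3,b1):fails  (p4,b1):fails  (p4,b2):fails  (p4,b3):fails  (p4,b6):fails  (p6,b4):fails
Scope holds for no restrictor pair, so the sentence is true.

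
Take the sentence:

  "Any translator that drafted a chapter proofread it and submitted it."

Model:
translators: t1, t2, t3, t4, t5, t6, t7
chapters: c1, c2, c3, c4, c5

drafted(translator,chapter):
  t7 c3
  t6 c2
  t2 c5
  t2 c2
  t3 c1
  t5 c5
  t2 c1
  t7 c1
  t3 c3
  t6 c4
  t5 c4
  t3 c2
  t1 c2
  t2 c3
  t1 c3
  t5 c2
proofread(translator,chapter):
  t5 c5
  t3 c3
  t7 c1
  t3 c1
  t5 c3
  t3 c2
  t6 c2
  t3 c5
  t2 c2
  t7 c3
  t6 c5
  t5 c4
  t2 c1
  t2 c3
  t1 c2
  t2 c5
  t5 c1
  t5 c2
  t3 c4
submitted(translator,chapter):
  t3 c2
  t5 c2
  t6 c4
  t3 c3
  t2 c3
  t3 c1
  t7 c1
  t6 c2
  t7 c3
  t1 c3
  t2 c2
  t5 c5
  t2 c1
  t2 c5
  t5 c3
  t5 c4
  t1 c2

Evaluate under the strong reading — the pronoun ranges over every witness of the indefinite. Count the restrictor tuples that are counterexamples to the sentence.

2

"it" takes "a chapter" as antecedent — a donkey pronoun bound across the clause boundary.
Strong reading: for every (t,c) with drafted(t,c), proofread(t,c) ∧ submitted(t,c).
Restrictor pairs: (t1,c2) ✓  (t1,c3) ✗  (t2,c1) ✓  (t2,c2) ✓  (t2,c3) ✓  (t2,c5) ✓  (t3,c1) ✓  (t3,c2) ✓  (t3,c3) ✓  (t5,c2) ✓  (t5,c4) ✓  (t5,c5) ✓  (t6,c2) ✓  (t6,c4) ✗  (t7,c1) ✓  (t7,c3) ✓
Counterexamples (restrictor pairs failing the scope): 2.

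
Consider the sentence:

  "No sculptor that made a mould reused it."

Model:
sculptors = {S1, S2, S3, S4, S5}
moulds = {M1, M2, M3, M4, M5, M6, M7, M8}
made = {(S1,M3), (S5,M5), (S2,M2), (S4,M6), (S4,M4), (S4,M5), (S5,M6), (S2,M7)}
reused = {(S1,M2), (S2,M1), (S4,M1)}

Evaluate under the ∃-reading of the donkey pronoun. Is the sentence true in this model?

True

"it" takes "a mould" as antecedent — a donkey pronoun bound across the clause boundary.
Truth condition: for no (s,m) with made(s,m) does reused(s,m) hold.
Restrictor pairs — does the scope hold? (S1,M3):fails  (S2,M2):fails  (S2,M7):fails  (S4,M4):fails  (S4,M5):fails  (S4,M6):fails  (S5,M5):fails  (S5,M6):fails
Scope holds for no restrictor pair, so the sentence is true.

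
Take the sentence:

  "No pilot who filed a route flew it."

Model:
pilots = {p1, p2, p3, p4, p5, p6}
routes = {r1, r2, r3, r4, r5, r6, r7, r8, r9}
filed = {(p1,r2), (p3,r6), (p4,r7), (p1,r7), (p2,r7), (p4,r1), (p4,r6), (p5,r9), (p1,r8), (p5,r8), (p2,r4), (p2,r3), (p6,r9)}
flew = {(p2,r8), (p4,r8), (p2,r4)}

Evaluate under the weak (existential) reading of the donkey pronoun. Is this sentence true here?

False

"it" takes "a route" as antecedent — a donkey pronoun bound across the clause boundary.
Truth condition: for no (p,r) with filed(p,r) does flew(p,r) hold.
Restrictor pairs — does the scope hold? (p1,r2):fails  (p1,r7):fails  (p1,r8):fails  (p2,r3):fails  (p2,r4):holds  (p2,r7):fails  (p3,r6):fails  (p4,r1):fails  (p4,r6):fails  (p4,r7):fails  (p5,r8):fails  (p5,r9):fails  (p6,r9):fails
Scope holds for 1 pair(s), so the sentence is false.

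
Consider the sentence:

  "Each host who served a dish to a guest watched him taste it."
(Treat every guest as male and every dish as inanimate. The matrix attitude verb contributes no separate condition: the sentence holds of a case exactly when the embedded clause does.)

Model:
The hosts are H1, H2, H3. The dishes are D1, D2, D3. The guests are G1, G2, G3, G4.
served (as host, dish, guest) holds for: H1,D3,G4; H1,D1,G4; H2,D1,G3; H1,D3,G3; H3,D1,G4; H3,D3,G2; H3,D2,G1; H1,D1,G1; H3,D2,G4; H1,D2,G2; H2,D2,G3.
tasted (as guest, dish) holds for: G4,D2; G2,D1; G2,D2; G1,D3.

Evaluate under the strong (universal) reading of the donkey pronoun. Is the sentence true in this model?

False

"him" takes "a guest" as antecedent and "it" takes "a dish"; both are donkey pronouns co-varying with the restrictor.
Strong reading: for every (h,d,g) with served(h,d,g), tasted(g,d).
Restrictor triples: (H1,D1,G1)→tasted(G1,D1) ✗  (H1,D1,G4)→tasted(G4,D1) ✗  (H1,D2,G2)→tasted(G2,D2) ✓  (H1,D3,G3)→tasted(G3,D3) ✗  (H1,D3,G4)→tasted(G4,D3) ✗  (H2,D1,G3)→tasted(G3,D1) ✗  (H2,D2,G3)→tasted(G3,D2) ✗  (H3,D1,G4)→tasted(G4,D1) ✗  (H3,D2,G1)→tasted(G1,D2) ✗  (H3,D2,G4)→tasted(G4,D2) ✓  (H3,D3,G2)→tasted(G2,D3) ✗
Counterexample: (H1,D1,G1) — tasted(G1,D1) does not hold.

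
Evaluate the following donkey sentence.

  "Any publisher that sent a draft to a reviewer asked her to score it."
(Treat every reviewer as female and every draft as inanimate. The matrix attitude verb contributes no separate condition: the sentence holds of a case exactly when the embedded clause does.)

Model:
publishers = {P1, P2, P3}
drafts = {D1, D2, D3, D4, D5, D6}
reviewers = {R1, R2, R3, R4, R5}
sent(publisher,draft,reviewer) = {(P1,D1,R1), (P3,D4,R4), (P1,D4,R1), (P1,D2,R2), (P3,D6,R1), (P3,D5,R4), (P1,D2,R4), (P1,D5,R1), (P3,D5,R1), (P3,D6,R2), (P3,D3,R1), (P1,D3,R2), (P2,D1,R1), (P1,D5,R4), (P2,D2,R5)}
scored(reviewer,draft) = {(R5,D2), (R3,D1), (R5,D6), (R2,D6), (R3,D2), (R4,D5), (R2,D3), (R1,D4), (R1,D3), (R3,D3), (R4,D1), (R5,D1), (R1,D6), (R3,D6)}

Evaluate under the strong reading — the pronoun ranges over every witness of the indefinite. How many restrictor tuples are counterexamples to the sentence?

"her" takes "a reviewer" as antecedent and "it" takes "a draft"; both are donkey pronouns co-varying with the restrictor.
Strong reading: for every (p,d,r) with sent(p,d,r), scored(r,d).
Restrictor triples: (P1,D1,R1)→scored(R1,D1) ✗  (P1,D2,R2)→scored(R2,D2) ✗  (P1,D2,R4)→scored(R4,D2) ✗  (P1,D3,R2)→scored(R2,D3) ✓  (P1,D4,R1)→scored(R1,D4) ✓  (P1,D5,R1)→scored(R1,D5) ✗  (P1,D5,R4)→scored(R4,D5) ✓  (P2,D1,R1)→scored(R1,D1) ✗  (P2,D2,R5)→scored(R5,D2) ✓  (P3,D3,R1)→scored(R1,D3) ✓  (P3,D4,R4)→scored(R4,D4) ✗  (P3,D5,R1)→scored(R1,D5) ✗  (P3,D5,R4)→scored(R4,D5) ✓  (P3,D6,R1)→scored(R1,D6) ✓  (P3,D6,R2)→scored(R2,D6) ✓
Counterexamples (restrictor triples failing the scope): 7.

7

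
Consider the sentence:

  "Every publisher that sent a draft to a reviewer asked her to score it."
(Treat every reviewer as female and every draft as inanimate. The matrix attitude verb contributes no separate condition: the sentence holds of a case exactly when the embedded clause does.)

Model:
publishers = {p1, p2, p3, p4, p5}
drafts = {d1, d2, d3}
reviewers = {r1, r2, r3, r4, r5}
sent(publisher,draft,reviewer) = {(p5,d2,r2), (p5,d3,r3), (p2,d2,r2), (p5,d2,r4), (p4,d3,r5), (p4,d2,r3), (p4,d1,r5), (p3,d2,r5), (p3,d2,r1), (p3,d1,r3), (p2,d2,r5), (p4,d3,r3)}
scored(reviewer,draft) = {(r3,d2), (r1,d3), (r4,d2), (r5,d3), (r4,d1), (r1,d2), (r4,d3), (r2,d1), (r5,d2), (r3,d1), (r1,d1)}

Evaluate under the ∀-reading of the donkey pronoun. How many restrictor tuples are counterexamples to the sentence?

5

"her" takes "a reviewer" as antecedent and "it" takes "a draft"; both are donkey pronouns co-varying with the restrictor.
Strong reading: for every (p,d,r) with sent(p,d,r), scored(r,d).
Restrictor triples: (p2,d2,r2)→scored(r2,d2) ✗  (p2,d2,r5)→scored(r5,d2) ✓  (p3,d1,r3)→scored(r3,d1) ✓  (p3,d2,r1)→scored(r1,d2) ✓  (p3,d2,r5)→scored(r5,d2) ✓  (p4,d1,r5)→scored(r5,d1) ✗  (p4,d2,r3)→scored(r3,d2) ✓  (p4,d3,r3)→scored(r3,d3) ✗  (p4,d3,r5)→scored(r5,d3) ✓  (p5,d2,r2)→scored(r2,d2) ✗  (p5,d2,r4)→scored(r4,d2) ✓  (p5,d3,r3)→scored(r3,d3) ✗
Counterexamples (restrictor triples failing the scope): 5.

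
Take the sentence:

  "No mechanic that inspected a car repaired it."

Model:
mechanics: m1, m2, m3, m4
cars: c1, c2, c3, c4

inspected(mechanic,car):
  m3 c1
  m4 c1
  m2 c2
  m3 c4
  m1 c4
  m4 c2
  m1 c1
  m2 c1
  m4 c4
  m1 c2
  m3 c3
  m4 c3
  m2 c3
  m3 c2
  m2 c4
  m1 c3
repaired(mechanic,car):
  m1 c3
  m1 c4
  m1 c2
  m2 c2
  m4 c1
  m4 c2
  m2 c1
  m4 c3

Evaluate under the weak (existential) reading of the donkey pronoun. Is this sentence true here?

False

"it" takes "a car" as antecedent — a donkey pronoun bound across the clause boundary.
Truth condition: for no (m,c) with inspected(m,c) does repaired(m,c) hold.
Restrictor pairs — does the scope hold? (m1,c1):fails  (m1,c2):holds  (m1,c3):holds  (m1,c4):holds  (m2,c1):holds  (m2,c2):holds  (m2,c3):fails  (m2,c4):fails  (m3,c1):fails  (m3,c2):fails  (m3,c3):fails  (m3,c4):fails  (m4,c1):holds  (m4,c2):holds  (m4,c3):holds  (m4,c4):fails
Scope holds for 8 pair(s), so the sentence is false.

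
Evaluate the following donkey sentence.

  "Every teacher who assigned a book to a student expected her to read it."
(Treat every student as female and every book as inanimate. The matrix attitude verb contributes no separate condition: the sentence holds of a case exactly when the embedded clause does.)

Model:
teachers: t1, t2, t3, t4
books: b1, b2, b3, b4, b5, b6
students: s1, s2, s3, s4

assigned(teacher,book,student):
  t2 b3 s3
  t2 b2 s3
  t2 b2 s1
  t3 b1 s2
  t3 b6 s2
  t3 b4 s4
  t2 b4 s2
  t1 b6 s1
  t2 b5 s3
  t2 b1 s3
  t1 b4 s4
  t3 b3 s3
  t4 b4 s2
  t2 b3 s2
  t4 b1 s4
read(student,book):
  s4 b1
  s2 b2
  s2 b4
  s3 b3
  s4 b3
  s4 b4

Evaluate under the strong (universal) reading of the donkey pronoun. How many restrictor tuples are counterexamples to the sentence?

"her" takes "a student" as antecedent and "it" takes "a book"; both are donkey pronouns co-varying with the restrictor.
Strong reading: for every (t,b,s) with assigned(t,b,s), read(s,b).
Restrictor triples: (t1,b4,s4)→read(s4,b4) ✓  (t1,b6,s1)→read(s1,b6) ✗  (t2,b1,s3)→read(s3,b1) ✗  (t2,b2,s1)→read(s1,b2) ✗  (t2,b2,s3)→read(s3,b2) ✗  (t2,b3,s2)→read(s2,b3) ✗  (t2,b3,s3)→read(s3,b3) ✓  (t2,b4,s2)→read(s2,b4) ✓  (t2,b5,s3)→read(s3,b5) ✗  (t3,b1,s2)→read(s2,b1) ✗  (t3,b3,s3)→read(s3,b3) ✓  (t3,b4,s4)→read(s4,b4) ✓  (t3,b6,s2)→read(s2,b6) ✗  (t4,b1,s4)→read(s4,b1) ✓  (t4,b4,s2)→read(s2,b4) ✓
Counterexamples (restrictor triples failing the scope): 8.

8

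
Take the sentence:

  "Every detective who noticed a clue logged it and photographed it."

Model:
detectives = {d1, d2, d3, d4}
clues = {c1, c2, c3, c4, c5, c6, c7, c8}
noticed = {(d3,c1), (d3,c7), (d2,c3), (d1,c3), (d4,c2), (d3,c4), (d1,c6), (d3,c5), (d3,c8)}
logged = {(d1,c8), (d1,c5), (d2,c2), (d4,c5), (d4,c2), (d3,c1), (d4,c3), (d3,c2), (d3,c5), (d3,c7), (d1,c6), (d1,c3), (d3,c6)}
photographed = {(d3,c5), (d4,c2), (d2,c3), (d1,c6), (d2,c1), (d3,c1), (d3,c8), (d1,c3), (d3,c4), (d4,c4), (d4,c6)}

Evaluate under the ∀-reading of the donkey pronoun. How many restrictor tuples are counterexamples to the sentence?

"it" takes "a clue" as antecedent — a donkey pronoun bound across the clause boundary.
Strong reading: for every (d,c) with noticed(d,c), logged(d,c) ∧ photographed(d,c).
Restrictor pairs: (d1,c3) ✓  (d1,c6) ✓  (d2,c3) ✗  (d3,c1) ✓  (d3,c4) ✗  (d3,c5) ✓  (d3,c7) ✗  (d3,c8) ✗  (d4,c2) ✓
Counterexamples (restrictor pairs failing the scope): 4.

4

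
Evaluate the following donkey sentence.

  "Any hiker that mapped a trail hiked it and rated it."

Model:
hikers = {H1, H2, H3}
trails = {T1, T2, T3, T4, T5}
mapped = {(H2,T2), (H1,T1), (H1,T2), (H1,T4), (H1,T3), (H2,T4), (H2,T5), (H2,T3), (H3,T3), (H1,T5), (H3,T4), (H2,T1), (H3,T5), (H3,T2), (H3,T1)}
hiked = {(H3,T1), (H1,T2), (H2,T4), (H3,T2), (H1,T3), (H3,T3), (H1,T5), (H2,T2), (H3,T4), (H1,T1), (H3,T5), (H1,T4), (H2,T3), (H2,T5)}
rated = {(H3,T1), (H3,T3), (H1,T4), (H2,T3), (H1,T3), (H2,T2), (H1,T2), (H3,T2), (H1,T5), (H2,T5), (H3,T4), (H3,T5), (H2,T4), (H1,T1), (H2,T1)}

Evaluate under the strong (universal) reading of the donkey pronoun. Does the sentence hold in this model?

False

"it" takes "a trail" as antecedent — a donkey pronoun bound across the clause boundary.
Strong reading: for every (h,t) with mapped(h,t), hiked(h,t) ∧ rated(h,t).
Restrictor pairs: (H1,T1) ✓  (H1,T2) ✓  (H1,T3) ✓  (H1,T4) ✓  (H1,T5) ✓  (H2,T1) ✗  (H2,T2) ✓  (H2,T3) ✓  (H2,T4) ✓  (H2,T5) ✓  (H3,T1) ✓  (H3,T2) ✓  (H3,T3) ✓  (H3,T4) ✓  (H3,T5) ✓
Counterexample: (H2,T1) is in mapped but fails the scope.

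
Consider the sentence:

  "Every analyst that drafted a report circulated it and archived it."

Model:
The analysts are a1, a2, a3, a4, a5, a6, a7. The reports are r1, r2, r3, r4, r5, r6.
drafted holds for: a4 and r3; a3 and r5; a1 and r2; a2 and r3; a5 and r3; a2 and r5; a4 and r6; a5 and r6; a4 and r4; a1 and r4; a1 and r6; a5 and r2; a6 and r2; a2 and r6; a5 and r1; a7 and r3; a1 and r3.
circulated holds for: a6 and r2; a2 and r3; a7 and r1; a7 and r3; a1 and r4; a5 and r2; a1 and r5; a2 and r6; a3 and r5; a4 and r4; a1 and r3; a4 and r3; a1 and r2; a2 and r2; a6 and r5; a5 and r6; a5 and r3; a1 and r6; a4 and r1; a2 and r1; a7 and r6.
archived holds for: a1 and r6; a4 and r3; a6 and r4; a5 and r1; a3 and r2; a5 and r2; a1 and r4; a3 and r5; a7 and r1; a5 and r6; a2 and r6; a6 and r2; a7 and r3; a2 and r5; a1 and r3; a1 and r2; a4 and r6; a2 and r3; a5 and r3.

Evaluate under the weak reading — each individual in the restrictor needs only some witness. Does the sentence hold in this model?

"it" takes "a report" as antecedent — a donkey pronoun bound across the clause boundary.
Weak reading: every analyst a with some drafted-report has at least one drafted-report r such that circulated(a,r) ∧ archived(a,r).
Per analyst: a1:✓  a2:✓  a3:✓  a4:✓  a5:✓  a6:✓  a7:✓
Every analyst in the restrictor has a witness.

True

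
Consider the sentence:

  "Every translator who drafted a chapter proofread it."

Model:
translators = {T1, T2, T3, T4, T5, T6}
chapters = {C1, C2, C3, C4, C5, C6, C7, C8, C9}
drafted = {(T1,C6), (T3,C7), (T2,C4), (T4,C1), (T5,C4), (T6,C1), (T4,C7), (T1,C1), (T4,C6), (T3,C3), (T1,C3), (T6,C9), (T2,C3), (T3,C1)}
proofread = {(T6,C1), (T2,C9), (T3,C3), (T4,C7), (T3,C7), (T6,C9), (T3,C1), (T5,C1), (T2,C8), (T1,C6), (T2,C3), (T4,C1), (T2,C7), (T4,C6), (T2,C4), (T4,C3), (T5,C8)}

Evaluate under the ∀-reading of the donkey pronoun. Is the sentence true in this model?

False

"it" takes "a chapter" as antecedent — a donkey pronoun bound across the clause boundary.
Strong reading: for every (t,c) with drafted(t,c), proofread(t,c).
Restrictor pairs: (T1,C1) ✗  (T1,C3) ✗  (T1,C6) ✓  (T2,C3) ✓  (T2,C4) ✓  (T3,C1) ✓  (T3,C3) ✓  (T3,C7) ✓  (T4,C1) ✓  (T4,C6) ✓  (T4,C7) ✓  (T5,C4) ✗  (T6,C1) ✓  (T6,C9) ✓
Counterexample: (T1,C1) is in drafted but fails the scope.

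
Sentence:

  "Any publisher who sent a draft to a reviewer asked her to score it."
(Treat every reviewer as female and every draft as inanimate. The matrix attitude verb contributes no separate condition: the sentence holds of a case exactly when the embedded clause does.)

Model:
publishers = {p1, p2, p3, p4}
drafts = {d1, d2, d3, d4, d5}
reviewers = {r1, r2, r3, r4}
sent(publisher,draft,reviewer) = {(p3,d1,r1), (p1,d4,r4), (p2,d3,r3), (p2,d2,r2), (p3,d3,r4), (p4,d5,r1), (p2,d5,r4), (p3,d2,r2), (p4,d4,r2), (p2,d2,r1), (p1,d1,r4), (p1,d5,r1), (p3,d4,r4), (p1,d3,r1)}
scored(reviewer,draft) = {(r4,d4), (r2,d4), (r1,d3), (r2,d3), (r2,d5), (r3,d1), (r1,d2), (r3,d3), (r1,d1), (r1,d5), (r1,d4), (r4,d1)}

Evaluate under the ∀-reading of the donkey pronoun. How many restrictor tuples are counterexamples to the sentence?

4

"her" takes "a reviewer" as antecedent and "it" takes "a draft"; both are donkey pronouns co-varying with the restrictor.
Strong reading: for every (p,d,r) with sent(p,d,r), scored(r,d).
Restrictor triples: (p1,d1,r4)→scored(r4,d1) ✓  (p1,d3,r1)→scored(r1,d3) ✓  (p1,d4,r4)→scored(r4,d4) ✓  (p1,d5,r1)→scored(r1,d5) ✓  (p2,d2,r1)→scored(r1,d2) ✓  (p2,d2,r2)→scored(r2,d2) ✗  (p2,d3,r3)→scored(r3,d3) ✓  (p2,d5,r4)→scored(r4,d5) ✗  (p3,d1,r1)→scored(r1,d1) ✓  (p3,d2,r2)→scored(r2,d2) ✗  (p3,d3,r4)→scored(r4,d3) ✗  (p3,d4,r4)→scored(r4,d4) ✓  (p4,d4,r2)→scored(r2,d4) ✓  (p4,d5,r1)→scored(r1,d5) ✓
Counterexamples (restrictor triples failing the scope): 4.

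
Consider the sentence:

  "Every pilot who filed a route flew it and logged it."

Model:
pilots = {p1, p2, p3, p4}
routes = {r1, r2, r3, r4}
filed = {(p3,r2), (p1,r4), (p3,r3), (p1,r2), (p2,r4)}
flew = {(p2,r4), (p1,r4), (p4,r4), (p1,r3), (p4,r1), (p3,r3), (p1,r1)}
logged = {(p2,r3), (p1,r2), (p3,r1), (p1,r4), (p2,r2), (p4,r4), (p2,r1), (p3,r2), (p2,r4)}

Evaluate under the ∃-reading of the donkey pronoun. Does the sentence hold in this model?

"it" takes "a route" as antecedent — a donkey pronoun bound across the clause boundary.
Weak reading: every pilot p with some filed-route has at least one filed-route r such that flew(p,r) ∧ logged(p,r).
Per pilot: p1:✓  p2:✓  p3:✗
p3 has no witness among its filed-routes.

False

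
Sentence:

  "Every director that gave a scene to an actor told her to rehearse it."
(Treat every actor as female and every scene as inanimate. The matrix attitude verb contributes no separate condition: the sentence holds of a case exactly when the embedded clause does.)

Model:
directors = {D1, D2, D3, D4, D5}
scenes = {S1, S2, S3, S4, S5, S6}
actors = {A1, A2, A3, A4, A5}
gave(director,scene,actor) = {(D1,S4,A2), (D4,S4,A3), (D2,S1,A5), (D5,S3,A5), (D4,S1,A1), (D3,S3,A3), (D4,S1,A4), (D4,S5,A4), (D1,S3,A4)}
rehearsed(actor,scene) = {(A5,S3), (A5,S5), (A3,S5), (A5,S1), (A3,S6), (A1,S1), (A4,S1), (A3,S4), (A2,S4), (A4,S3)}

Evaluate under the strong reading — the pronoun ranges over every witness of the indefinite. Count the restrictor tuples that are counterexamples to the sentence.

"her" takes "an actor" as antecedent and "it" takes "a scene"; both are donkey pronouns co-varying with the restrictor.
Strong reading: for every (d,s,a) with gave(d,s,a), rehearsed(a,s).
Restrictor triples: (D1,S3,A4)→rehearsed(A4,S3) ✓  (D1,S4,A2)→rehearsed(A2,S4) ✓  (D2,S1,A5)→rehearsed(A5,S1) ✓  (D3,S3,A3)→rehearsed(A3,S3) ✗  (D4,S1,A1)→rehearsed(A1,S1) ✓  (D4,S1,A4)→rehearsed(A4,S1) ✓  (D4,S4,A3)→rehearsed(A3,S4) ✓  (D4,S5,A4)→rehearsed(A4,S5) ✗  (D5,S3,A5)→rehearsed(A5,S3) ✓
Counterexamples (restrictor triples failing the scope): 2.

2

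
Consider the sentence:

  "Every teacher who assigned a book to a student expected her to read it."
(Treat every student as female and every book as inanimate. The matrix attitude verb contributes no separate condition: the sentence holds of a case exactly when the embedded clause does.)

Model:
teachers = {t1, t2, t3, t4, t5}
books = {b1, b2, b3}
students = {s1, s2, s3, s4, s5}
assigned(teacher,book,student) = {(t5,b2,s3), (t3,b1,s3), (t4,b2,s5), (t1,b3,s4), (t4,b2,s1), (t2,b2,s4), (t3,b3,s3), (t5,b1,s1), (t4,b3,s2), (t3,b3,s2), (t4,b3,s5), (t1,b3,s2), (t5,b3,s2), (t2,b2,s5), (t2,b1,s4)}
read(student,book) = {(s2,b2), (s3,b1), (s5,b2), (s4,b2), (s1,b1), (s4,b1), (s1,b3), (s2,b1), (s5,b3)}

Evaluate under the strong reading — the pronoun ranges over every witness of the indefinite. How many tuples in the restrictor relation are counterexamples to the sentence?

"her" takes "a student" as antecedent and "it" takes "a book"; both are donkey pronouns co-varying with the restrictor.
Strong reading: for every (t,b,s) with assigned(t,b,s), read(s,b).
Restrictor triples: (t1,b3,s2)→read(s2,b3) ✗  (t1,b3,s4)→read(s4,b3) ✗  (t2,b1,s4)→read(s4,b1) ✓  (t2,b2,s4)→read(s4,b2) ✓  (t2,b2,s5)→read(s5,b2) ✓  (t3,b1,s3)→read(s3,b1) ✓  (t3,b3,s2)→read(s2,b3) ✗  (t3,b3,s3)→read(s3,b3) ✗  (t4,b2,s1)→read(s1,b2) ✗  (t4,b2,s5)→read(s5,b2) ✓  (t4,b3,s2)→read(s2,b3) ✗  (t4,b3,s5)→read(s5,b3) ✓  (t5,b1,s1)→read(s1,b1) ✓  (t5,b2,s3)→read(s3,b2) ✗  (t5,b3,s2)→read(s2,b3) ✗
Counterexamples (restrictor triples failing the scope): 8.

8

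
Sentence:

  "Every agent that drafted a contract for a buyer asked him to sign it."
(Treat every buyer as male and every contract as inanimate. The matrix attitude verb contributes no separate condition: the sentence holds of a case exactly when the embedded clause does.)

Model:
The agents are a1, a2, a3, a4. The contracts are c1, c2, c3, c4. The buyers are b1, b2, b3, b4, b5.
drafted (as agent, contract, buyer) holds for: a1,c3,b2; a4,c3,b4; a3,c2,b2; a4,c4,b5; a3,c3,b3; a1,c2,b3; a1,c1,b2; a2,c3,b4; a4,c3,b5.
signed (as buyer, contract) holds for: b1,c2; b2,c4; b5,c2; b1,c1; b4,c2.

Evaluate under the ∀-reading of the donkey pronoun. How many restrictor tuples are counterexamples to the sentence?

9

"him" takes "a buyer" as antecedent and "it" takes "a contract"; both are donkey pronouns co-varying with the restrictor.
Strong reading: for every (a,c,b) with drafted(a,c,b), signed(b,c).
Restrictor triples: (a1,c1,b2)→signed(b2,c1) ✗  (a1,c2,b3)→signed(b3,c2) ✗  (a1,c3,b2)→signed(b2,c3) ✗  (a2,c3,b4)→signed(b4,c3) ✗  (a3,c2,b2)→signed(b2,c2) ✗  (a3,c3,b3)→signed(b3,c3) ✗  (a4,c3,b4)→signed(b4,c3) ✗  (a4,c3,b5)→signed(b5,c3) ✗  (a4,c4,b5)→signed(b5,c4) ✗
Counterexamples (restrictor triples failing the scope): 9.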